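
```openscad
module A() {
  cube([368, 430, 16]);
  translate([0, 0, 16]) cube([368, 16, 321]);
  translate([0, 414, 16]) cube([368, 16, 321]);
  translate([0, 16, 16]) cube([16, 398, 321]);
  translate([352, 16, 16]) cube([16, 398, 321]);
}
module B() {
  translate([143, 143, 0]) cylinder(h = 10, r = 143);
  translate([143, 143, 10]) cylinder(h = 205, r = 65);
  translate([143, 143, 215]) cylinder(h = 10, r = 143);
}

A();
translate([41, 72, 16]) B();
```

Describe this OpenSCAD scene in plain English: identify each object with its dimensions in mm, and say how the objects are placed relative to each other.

A is an open-topped rectangular box: outside dimensions 368×430×337 mm, with a uniform wall and base thickness of 16 mm. The base is a full 368×430 slab on the floor; four walls sit on top of the base. The front and back walls (the −y and +y sides) span the full width; the two side walls fit between them.

B is a spool: two coaxial disc flanges of radius 143 mm and thickness 10 mm, joined by a core cylinder of radius 65 mm and height 205 mm. The lower flange rests on z = 0 and the three cylinders share a vertical axis.

The spool sits inside the open box, centred.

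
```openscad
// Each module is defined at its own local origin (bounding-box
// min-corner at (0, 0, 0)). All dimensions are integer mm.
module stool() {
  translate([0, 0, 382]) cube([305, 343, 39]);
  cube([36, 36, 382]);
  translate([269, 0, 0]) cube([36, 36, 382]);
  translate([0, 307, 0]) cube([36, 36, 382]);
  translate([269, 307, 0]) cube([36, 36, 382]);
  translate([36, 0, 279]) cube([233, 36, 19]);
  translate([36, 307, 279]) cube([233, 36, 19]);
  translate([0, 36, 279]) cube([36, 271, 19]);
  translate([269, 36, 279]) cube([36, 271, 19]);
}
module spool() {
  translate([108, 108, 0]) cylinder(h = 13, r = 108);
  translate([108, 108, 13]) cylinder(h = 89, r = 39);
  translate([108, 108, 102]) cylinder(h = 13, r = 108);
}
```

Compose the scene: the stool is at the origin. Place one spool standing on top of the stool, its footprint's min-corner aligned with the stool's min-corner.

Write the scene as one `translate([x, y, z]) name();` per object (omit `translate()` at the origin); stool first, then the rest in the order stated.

stool();
translate([0, 0, 421]) spool();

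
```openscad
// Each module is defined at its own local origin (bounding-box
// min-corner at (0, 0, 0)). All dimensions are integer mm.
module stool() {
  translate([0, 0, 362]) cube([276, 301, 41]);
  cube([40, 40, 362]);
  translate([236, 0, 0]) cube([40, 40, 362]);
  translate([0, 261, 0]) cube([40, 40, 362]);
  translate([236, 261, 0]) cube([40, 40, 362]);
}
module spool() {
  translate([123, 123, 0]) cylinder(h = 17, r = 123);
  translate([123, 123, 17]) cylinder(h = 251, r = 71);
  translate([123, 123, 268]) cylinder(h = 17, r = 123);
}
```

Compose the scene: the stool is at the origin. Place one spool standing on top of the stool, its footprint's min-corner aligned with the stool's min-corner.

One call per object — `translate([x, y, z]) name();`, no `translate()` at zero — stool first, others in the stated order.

stool();
translate([0, 0, 403]) spool();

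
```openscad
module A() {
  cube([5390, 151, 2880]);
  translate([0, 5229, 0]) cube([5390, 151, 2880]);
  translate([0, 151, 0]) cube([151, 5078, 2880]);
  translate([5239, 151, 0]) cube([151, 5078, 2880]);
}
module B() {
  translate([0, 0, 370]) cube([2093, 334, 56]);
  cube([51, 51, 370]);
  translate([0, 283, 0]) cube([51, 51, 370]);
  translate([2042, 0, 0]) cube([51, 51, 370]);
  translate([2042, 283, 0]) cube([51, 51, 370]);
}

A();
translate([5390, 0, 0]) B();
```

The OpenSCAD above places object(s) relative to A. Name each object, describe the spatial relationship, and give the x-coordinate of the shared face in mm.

The house frame's +x face and the bench's −x face are both at x = 5390 mm.

A is a house frame. B is a bench. The bench is against the house frame's +x side, with their −y faces flush. The x-coordinate of the shared face is 5390 mm.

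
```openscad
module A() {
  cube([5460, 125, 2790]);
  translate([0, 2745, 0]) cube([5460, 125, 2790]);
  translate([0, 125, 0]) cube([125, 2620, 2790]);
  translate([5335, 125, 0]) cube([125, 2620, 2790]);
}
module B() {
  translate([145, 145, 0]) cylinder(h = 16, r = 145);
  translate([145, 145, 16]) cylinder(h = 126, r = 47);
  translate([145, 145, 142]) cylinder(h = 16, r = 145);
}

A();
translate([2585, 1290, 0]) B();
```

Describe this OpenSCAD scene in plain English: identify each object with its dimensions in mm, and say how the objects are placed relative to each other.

A is the wall frame of a small rectangular building: four walls, each 2790 mm tall and 125 mm thick, enclosing a footprint 5460 mm (x) by 2870 mm (y) outside-to-outside, with no floor or roof. The front and back walls (the −y and +y sides) span the full width; the two side walls fit between them.

B is a spool: two coaxial disc flanges of radius 145 mm and thickness 16 mm, joined by a core cylinder of radius 47 mm and height 126 mm. The lower flange rests on z = 0 and the three cylinders share a vertical axis.

The spool sits inside the house frame, centred.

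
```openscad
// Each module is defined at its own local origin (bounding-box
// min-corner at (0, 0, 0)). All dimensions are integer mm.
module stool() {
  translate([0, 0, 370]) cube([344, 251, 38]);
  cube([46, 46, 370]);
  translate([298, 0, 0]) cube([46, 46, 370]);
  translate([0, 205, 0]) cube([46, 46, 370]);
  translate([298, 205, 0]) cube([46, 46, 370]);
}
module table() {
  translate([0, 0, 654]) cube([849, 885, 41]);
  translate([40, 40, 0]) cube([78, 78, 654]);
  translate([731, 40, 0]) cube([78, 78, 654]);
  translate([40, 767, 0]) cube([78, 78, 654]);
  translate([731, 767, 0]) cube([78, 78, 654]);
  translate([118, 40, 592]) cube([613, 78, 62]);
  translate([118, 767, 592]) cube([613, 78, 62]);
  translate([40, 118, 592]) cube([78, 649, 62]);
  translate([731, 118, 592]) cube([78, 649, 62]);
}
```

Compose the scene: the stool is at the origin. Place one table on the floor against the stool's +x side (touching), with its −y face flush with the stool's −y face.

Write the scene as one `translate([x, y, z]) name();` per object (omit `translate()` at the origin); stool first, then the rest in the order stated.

stool();
translate([344, 0, 0]) table();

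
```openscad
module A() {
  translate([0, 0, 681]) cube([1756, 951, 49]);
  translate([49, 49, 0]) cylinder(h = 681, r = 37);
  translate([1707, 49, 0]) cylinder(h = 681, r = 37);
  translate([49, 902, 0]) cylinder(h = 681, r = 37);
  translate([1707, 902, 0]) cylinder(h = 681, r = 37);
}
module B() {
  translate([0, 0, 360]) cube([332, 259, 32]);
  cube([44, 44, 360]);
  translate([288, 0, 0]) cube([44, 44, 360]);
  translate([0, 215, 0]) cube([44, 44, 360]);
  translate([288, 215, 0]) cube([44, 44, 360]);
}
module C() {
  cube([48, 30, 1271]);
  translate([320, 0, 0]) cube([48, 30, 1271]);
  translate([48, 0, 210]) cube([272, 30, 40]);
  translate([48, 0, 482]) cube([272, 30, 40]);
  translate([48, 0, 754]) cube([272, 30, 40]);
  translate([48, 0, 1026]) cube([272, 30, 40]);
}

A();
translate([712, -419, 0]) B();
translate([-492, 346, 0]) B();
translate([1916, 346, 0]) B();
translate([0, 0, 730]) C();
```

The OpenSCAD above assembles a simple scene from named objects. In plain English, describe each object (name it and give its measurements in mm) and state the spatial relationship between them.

A is a table: top 1756 mm (x) × 951 mm (y), 49 mm thick, upper face at z = 730 mm, on four round legs of 74 mm diameter, each leg's bounding box inset 12 mm from the nearest pair of top edges, running from z = 0 to the bottom of the top.

B is a simple wooden stool: a rectangular seat 332 mm (x) by 259 mm (y), 32 mm thick, top face at z = 392 mm, on four square legs, each 44×44 mm in cross-section. The legs rest on z = 0, each flush with a corner of the seat.

C is a wooden ladder with two side rails of 48×30 mm section and 1271 mm height, set 368 mm apart overall. Between them run 4 rectangular rungs (30 mm deep, 40 mm thick), front faces flush with the rails' −y face. The bottom of the first rung is 210 mm above the floor and each subsequent rung is 272 mm higher than the one below.

Three stools sit around the table at the −y, −x, +x sides. The ladder is on top of the table.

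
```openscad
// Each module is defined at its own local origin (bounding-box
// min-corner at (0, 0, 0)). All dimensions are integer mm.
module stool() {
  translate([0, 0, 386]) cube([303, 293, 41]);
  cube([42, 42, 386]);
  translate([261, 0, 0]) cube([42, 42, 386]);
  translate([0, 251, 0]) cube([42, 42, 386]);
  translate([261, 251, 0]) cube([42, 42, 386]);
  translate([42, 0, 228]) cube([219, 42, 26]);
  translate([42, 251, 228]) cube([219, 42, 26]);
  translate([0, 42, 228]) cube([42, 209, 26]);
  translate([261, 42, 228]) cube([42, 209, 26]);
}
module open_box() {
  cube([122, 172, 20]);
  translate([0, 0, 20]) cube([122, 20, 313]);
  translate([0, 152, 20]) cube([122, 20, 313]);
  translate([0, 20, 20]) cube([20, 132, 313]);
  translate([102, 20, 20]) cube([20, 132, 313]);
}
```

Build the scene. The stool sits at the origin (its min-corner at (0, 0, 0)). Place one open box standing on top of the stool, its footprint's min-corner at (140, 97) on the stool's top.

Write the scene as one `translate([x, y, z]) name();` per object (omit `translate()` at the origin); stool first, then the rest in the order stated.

stool();
translate([140, 97, 427]) open_box();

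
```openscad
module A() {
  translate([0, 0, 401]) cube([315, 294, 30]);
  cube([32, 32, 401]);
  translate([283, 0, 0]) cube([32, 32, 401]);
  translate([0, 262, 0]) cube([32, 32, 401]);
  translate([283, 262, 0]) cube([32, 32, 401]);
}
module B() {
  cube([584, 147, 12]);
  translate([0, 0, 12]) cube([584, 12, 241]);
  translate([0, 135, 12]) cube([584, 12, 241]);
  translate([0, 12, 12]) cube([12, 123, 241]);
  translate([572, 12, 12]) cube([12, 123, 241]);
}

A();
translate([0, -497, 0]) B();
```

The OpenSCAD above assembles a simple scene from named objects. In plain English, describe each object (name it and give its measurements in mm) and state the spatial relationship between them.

A is a four-legged stool. The seat is 315×294 mm, 30 mm thick, top at z = 431 mm. It stands on four square legs, each 32×32 mm in cross-section, from z = 0 to the seat underside, each flush with a corner of the seat.

B is an open-topped rectangular box: outside dimensions 584×147×253 mm, with a uniform wall and base thickness of 12 mm. The base is a full 584×147 slab on the floor; four walls sit on top of the base. The front and back walls (the −y and +y sides) span the full width; the two side walls fit between them.

The open box is on the floor beside the stool on its −y side.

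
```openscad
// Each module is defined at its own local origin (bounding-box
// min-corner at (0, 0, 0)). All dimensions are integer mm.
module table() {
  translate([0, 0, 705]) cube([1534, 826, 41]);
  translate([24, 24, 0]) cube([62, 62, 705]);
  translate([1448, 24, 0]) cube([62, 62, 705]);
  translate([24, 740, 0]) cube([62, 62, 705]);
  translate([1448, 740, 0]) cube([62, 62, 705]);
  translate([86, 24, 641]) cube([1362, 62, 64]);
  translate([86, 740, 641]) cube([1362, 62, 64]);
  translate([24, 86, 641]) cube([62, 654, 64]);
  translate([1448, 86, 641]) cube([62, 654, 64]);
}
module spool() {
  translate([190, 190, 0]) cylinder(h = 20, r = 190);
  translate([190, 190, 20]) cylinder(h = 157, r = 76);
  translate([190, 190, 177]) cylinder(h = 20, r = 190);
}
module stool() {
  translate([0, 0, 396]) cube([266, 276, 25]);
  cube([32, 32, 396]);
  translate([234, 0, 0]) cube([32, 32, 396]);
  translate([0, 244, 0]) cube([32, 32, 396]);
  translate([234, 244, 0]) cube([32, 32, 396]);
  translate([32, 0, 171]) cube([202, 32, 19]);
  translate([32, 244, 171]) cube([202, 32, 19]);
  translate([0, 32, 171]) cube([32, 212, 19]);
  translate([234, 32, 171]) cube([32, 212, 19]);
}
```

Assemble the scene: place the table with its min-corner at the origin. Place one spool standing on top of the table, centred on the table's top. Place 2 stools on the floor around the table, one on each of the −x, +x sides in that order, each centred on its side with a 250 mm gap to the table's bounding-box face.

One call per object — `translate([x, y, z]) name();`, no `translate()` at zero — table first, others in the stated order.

table();
translate([577, 223, 746]) spool();
translate([-516, 275, 0]) stool();
translate([1784, 275, 0]) stool();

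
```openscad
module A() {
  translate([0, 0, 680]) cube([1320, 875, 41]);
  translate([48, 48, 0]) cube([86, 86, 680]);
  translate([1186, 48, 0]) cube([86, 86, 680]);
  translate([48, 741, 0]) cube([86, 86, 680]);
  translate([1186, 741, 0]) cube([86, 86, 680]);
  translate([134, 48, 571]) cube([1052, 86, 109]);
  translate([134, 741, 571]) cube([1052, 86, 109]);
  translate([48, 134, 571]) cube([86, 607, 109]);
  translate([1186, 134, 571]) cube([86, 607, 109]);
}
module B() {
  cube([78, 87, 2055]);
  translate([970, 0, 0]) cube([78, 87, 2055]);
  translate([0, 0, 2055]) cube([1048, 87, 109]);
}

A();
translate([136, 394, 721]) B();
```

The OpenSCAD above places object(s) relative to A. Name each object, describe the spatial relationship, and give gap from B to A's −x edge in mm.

A is a table. B is a door frame. The door frame is on top of the table, centred. The gap from the door frame to the table's −x edge is 136 mm.

The door frame's min-x is at 136; the table's min-x is 0; gap = 136 mm.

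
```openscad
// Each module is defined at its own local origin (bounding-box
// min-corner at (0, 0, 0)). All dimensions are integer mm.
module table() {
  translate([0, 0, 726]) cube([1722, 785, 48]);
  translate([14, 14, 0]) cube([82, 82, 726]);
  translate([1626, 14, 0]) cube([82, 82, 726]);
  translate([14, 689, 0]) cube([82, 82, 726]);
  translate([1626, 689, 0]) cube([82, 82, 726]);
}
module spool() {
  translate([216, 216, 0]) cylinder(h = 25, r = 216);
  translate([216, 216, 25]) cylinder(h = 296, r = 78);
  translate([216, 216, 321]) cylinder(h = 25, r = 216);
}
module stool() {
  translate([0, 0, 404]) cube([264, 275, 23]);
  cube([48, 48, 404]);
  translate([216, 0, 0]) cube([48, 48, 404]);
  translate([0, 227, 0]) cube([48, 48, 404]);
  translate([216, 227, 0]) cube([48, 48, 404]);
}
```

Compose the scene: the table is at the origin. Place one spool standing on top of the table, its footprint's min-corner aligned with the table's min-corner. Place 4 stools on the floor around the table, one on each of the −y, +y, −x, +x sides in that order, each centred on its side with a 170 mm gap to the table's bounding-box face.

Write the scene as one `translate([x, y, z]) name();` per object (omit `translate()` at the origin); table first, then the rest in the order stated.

table();
translate([0, 0, 774]) spool();
translate([729, -445, 0]) stool();
translate([729, 955, 0]) stool();
translate([-434, 255, 0]) stool();
translate([1892, 255, 0]) stool();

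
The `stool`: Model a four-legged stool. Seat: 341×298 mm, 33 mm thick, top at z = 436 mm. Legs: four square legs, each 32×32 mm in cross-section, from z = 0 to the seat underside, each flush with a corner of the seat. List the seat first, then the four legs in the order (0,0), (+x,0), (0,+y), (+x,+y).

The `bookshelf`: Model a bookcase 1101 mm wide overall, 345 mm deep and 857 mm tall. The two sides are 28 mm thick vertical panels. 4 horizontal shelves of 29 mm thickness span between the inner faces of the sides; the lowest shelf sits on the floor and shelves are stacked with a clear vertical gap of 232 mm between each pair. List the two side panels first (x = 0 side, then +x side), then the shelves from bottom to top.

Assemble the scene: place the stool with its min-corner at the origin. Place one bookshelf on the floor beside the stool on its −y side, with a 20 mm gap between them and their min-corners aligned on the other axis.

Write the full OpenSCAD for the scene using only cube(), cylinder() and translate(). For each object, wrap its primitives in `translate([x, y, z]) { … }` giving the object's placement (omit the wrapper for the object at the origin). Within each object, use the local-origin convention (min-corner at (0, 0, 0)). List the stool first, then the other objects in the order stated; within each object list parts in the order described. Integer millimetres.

translate([0, 0, 403]) cube([341, 298, 33]);
cube([32, 32, 403]);
translate([309, 0, 0]) cube([32, 32, 403]);
translate([0, 266, 0]) cube([32, 32, 403]);
translate([309, 266, 0]) cube([32, 32, 403]);
translate([0, -365, 0]) {
  cube([28, 345, 857]);
  translate([1073, 0, 0]) cube([28, 345, 857]);
  translate([28, 0, 0]) cube([1045, 345, 29]);
  translate([28, 0, 261]) cube([1045, 345, 29]);
  translate([28, 0, 522]) cube([1045, 345, 29]);
  translate([28, 0, 783]) cube([1045, 345, 29]);
}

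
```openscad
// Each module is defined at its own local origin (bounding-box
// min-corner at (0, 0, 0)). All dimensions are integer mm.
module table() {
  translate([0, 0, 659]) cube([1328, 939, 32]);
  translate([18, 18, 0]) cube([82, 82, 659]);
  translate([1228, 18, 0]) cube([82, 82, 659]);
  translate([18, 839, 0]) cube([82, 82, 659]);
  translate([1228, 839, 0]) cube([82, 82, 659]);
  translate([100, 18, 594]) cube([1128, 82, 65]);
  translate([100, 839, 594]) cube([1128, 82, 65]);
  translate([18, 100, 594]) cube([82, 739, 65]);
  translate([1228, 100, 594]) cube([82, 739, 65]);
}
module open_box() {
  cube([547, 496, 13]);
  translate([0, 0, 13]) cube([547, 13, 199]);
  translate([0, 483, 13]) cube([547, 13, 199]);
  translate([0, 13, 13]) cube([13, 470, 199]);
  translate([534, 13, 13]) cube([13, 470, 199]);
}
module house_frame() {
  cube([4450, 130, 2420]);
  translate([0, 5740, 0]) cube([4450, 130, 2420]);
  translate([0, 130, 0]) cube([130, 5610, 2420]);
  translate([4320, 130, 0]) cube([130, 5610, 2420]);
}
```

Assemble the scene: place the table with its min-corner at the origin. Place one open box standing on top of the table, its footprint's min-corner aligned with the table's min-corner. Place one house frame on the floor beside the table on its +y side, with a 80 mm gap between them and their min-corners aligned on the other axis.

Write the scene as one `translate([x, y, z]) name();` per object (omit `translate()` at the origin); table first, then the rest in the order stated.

table();
translate([0, 0, 691]) open_box();
translate([0, 1019, 0]) house_frame();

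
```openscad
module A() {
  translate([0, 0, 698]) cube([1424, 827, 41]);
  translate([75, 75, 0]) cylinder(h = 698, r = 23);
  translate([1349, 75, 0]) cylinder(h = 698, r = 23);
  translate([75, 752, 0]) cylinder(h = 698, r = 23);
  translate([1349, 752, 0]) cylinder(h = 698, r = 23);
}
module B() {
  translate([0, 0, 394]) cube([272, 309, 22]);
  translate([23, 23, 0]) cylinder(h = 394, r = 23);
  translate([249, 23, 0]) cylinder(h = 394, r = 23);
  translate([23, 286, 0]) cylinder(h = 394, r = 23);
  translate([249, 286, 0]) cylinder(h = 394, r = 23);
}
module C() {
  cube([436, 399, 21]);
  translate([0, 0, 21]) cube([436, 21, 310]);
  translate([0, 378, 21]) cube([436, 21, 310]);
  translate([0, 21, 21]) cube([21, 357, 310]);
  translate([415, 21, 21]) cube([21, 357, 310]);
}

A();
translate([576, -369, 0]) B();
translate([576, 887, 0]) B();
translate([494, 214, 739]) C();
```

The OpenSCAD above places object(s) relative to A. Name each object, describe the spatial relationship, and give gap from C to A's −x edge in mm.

The open box's min-x is at 494; the table's min-x is 0; gap = 494 mm.

A is a table. B is a stool. C is an open box. Two stools sit around the table at the −y, +y sides. The open box is on top of the table, centred. The gap from the open box to the table's −x edge is 494 mm.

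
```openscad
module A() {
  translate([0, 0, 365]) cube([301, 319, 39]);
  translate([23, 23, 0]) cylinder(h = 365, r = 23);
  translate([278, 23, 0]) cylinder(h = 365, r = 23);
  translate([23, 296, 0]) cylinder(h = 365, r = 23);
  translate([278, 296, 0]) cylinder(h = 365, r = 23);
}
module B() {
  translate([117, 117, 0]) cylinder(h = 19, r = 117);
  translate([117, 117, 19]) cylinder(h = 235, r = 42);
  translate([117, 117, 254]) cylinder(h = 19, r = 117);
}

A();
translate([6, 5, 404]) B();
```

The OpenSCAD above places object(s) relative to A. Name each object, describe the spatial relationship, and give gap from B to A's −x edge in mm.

A is a stool. B is a spool. The spool is on top of the stool. The gap from the spool to the stool's −x edge is 6 mm.

The spool's min-x is at 6; the stool's min-x is 0; gap = 6 mm.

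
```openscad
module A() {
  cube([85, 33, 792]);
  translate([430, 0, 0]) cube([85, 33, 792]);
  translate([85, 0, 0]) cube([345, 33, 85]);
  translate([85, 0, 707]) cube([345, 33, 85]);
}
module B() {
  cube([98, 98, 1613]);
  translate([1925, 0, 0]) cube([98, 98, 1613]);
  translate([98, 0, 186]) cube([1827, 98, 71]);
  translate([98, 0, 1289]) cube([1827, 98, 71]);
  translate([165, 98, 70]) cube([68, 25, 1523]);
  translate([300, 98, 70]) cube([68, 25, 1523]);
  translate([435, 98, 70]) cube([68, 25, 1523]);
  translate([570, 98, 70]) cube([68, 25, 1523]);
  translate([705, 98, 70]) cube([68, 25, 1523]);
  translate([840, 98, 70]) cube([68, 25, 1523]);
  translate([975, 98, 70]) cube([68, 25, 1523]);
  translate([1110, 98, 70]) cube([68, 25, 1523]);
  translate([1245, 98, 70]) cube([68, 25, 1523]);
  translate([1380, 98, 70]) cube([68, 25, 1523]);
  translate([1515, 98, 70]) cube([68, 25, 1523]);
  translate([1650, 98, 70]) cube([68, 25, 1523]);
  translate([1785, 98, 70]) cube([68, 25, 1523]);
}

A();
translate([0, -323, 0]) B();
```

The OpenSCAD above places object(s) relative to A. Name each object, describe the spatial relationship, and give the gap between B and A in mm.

The fence section's nearest face is 200 mm from the picture frame's −y face.

A is a picture frame. B is a fence section. The fence section is on the floor beside the picture frame on its −y side. The gap between the fence section and the picture frame is 200 mm.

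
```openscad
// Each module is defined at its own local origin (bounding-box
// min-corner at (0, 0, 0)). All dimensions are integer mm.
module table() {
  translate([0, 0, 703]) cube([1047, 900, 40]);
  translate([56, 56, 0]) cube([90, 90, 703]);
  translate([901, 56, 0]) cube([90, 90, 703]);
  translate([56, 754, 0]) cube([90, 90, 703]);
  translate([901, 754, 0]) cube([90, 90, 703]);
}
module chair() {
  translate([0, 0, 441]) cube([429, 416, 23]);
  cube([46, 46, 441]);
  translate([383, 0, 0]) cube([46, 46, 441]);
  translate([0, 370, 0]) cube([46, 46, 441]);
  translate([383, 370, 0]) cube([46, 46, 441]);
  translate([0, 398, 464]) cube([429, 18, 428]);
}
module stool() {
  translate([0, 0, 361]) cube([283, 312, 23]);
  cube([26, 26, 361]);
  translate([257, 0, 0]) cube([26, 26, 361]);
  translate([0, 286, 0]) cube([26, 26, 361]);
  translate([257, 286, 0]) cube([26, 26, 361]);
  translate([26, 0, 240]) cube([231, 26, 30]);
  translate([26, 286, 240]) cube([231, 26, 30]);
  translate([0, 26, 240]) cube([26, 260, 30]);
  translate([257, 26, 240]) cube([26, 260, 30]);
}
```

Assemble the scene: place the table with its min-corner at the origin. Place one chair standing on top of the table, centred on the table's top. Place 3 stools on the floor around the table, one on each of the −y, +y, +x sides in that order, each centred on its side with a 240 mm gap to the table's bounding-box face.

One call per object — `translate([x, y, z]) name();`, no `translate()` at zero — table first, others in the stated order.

table();
translate([309, 242, 743]) chair();
translate([382, -552, 0]) stool();
translate([382, 1140, 0]) stool();
translate([1287, 294, 0]) stool();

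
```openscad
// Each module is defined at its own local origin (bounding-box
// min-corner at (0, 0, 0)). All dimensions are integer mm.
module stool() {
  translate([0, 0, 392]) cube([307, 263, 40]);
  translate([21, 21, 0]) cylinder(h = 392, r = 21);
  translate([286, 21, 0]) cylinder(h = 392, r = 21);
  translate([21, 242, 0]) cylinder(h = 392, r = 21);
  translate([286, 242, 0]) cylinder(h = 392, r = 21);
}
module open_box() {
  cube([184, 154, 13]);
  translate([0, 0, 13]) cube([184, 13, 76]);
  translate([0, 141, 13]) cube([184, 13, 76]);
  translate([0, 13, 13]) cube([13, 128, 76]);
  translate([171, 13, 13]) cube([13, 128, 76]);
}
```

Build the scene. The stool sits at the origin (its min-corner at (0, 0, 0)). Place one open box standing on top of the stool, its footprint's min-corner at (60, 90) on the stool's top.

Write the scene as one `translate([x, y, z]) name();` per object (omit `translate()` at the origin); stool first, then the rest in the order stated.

stool();
translate([60, 90, 432]) open_box();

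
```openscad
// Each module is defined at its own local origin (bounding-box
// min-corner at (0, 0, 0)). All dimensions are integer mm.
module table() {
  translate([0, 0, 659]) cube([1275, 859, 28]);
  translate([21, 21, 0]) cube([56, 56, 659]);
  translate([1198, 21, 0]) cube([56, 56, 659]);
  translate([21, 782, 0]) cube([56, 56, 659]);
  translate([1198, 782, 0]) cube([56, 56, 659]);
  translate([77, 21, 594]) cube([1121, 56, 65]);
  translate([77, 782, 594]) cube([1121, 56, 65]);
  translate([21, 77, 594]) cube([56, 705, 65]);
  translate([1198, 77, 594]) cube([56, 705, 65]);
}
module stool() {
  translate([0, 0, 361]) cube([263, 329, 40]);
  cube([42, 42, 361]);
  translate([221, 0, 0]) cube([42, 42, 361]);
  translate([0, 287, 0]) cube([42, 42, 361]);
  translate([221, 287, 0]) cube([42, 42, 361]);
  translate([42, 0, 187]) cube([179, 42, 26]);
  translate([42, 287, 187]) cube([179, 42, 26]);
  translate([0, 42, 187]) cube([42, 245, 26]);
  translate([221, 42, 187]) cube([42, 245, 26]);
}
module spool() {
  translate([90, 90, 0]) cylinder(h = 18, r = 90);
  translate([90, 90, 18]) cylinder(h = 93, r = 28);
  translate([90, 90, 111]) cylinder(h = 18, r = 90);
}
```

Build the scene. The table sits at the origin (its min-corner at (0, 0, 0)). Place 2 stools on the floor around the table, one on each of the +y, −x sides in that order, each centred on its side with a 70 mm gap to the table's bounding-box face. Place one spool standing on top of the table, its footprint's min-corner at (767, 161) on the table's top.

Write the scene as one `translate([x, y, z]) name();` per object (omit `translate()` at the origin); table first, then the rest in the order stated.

table();
translate([506, 929, 0]) stool();
translate([-333, 265, 0]) stool();
translate([767, 161, 687]) spool();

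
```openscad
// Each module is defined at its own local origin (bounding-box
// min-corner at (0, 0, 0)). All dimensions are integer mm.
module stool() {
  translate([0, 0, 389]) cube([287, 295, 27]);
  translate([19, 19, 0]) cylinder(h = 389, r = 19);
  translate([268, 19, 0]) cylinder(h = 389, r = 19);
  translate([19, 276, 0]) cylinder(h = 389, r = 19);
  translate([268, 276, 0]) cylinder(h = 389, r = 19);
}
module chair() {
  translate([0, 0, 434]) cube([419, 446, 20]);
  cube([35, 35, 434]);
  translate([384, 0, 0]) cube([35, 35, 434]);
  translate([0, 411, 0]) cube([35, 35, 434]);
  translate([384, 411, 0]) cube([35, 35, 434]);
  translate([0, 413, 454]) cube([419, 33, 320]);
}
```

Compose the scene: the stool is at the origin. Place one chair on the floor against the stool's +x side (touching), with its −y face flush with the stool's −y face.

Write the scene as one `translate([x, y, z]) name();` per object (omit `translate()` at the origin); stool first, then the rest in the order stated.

stool();
translate([287, 0, 0]) chair();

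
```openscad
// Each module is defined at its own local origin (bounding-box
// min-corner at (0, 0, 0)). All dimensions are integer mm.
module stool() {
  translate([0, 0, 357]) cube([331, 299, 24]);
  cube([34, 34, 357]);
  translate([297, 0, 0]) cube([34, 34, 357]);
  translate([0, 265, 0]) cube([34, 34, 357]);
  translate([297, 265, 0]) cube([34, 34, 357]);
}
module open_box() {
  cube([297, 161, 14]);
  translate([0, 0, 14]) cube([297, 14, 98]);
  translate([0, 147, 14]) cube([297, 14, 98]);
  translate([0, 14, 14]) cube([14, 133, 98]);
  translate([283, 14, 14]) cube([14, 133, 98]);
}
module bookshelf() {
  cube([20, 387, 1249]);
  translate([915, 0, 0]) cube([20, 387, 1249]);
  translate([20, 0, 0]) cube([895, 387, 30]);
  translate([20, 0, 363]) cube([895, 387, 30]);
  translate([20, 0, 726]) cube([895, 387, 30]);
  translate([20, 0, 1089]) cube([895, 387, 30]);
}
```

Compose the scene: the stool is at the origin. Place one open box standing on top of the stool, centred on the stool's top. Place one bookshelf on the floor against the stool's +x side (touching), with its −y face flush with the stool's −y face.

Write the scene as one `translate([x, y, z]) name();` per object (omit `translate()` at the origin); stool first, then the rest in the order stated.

stool();
translate([17, 69, 381]) open_box();
translate([331, 0, 0]) bookshelf();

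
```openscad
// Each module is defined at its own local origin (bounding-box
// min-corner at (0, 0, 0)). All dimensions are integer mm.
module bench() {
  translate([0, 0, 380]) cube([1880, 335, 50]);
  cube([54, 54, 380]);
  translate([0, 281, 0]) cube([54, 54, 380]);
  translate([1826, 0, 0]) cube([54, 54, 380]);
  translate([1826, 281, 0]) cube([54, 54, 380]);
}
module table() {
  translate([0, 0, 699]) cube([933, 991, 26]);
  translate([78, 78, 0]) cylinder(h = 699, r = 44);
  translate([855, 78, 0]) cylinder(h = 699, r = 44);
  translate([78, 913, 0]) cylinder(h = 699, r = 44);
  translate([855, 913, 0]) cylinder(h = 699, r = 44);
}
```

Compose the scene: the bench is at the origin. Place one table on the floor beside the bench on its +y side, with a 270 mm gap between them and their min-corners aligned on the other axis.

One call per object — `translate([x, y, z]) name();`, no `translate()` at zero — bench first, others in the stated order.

bench();
translate([0, 605, 0]) table();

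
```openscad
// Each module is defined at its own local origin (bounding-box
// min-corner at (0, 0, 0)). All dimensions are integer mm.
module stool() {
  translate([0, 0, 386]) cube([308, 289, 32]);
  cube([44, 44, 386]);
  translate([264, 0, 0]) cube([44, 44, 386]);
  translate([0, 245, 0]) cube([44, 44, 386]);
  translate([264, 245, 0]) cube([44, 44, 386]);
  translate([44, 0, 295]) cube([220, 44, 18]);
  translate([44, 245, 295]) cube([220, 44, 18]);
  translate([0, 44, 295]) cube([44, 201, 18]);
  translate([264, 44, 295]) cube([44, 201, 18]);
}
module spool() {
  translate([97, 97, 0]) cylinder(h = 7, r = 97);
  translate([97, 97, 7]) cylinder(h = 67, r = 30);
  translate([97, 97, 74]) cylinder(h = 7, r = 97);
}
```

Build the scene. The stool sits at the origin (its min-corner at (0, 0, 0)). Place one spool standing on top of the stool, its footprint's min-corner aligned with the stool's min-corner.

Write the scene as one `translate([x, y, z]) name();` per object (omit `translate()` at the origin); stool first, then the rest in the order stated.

stool();
translate([0, 0, 418]) spool();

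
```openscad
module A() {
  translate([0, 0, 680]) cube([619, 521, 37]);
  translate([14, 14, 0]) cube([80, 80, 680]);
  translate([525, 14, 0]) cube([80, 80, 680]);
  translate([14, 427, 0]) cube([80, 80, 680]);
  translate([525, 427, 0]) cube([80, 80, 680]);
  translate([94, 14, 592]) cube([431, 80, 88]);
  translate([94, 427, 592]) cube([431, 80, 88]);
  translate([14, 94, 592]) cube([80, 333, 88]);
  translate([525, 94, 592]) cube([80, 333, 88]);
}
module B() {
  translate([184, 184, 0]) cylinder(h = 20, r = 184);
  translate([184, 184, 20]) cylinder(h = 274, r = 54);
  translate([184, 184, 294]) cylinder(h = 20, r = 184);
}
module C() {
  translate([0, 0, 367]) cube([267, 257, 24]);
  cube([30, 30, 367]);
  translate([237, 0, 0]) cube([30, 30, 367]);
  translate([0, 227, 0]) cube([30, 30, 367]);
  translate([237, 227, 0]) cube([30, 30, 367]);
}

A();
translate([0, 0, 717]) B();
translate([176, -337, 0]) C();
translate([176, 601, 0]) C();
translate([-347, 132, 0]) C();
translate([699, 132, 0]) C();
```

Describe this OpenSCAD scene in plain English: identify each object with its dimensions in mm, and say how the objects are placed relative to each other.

A is a table with a 619×521 mm rectangular top, 37 mm thick, top surface at z = 717 mm, supported by four 80×80 mm square legs, each inset 14 mm from the nearest pair of top edges, running from the floor. Four apron rails, 80 mm thick and 88 mm tall, run between adjacent legs with their top edges flush with the underside of the top and their outer faces flush with the legs' outer faces.

B is a spool: two coaxial disc flanges of radius 184 mm and thickness 20 mm, joined by a core cylinder of radius 54 mm and height 274 mm. The lower flange rests on z = 0 and the three cylinders share a vertical axis.

C is a four-legged stool. The seat is a 267×257×24 mm slab whose top surface is at z = 391 mm; four square legs, each 30×30 mm in cross-section, run from the floor (z = 0) to the underside of the seat, each flush with a corner of the seat.

The spool is on top of the table. Four stools sit around the table at the −y, +y, −x, +x sides.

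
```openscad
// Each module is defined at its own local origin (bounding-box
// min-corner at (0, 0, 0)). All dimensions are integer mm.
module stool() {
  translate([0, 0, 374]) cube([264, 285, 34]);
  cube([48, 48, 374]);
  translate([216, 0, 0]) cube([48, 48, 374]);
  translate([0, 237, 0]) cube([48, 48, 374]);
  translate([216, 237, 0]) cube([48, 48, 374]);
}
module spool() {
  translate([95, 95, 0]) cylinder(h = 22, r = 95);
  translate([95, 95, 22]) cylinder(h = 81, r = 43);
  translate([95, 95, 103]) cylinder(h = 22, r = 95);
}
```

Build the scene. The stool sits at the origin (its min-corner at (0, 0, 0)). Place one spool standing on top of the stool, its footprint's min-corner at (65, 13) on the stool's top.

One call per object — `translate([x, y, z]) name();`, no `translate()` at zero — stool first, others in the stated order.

stool();
translate([65, 13, 408]) spool();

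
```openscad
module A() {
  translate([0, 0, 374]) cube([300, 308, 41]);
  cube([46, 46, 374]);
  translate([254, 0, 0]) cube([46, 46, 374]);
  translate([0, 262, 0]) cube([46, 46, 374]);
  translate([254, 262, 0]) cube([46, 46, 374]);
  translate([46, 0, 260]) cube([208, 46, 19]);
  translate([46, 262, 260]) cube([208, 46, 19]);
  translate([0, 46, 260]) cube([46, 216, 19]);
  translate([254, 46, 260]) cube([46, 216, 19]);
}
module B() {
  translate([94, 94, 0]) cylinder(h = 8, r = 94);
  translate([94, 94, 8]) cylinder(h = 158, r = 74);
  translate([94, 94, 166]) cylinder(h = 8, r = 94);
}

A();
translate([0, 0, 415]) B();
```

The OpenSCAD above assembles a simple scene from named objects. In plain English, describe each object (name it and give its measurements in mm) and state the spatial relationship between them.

A is a four-legged stool. The seat is a 300×308×41 mm slab whose top surface is at z = 415 mm; four square legs, each 46×46 mm in cross-section, run from the floor (z = 0) to the underside of the seat, each flush with a corner of the seat. Four stretchers, 46 mm wide and 19 mm tall, connect adjacent legs with their undersides at z = 260 mm, each running between the inner faces of the legs it joins and aligned with the legs' outer faces on the other axis.

B is a spool: two coaxial disc flanges of radius 94 mm and thickness 8 mm, joined by a core cylinder of radius 74 mm and height 158 mm. The lower flange rests on z = 0 and the three cylinders share a vertical axis.

The spool is on top of the stool.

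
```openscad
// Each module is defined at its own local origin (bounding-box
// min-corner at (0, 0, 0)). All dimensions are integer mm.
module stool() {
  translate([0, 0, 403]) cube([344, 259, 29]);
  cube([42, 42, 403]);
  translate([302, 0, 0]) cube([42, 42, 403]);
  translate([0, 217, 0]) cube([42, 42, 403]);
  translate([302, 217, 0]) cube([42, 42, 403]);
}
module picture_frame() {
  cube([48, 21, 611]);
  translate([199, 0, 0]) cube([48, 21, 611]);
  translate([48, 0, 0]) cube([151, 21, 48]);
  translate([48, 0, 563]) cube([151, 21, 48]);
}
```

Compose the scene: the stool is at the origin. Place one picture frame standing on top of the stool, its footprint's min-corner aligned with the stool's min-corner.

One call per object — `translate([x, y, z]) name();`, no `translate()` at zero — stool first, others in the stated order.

stool();
translate([0, 0, 432]) picture_frame();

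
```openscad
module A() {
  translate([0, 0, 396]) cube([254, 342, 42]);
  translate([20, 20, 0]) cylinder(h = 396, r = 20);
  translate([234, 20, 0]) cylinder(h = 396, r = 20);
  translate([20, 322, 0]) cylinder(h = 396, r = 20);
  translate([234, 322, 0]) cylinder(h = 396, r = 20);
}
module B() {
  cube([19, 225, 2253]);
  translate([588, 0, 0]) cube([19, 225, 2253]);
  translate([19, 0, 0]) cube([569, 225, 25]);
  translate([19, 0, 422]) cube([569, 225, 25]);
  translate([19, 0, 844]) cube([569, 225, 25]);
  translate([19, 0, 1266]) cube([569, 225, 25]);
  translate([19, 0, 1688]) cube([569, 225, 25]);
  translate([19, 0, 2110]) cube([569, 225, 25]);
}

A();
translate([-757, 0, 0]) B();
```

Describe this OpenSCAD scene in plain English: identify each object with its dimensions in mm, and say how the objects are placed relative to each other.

A is a four-legged stool. The seat is a 254×342×42 mm slab whose top surface is at z = 438 mm; four round legs, each 40 mm in diameter, run from the floor (z = 0) to the underside of the seat, each leg's axis is inset half a diameter from the nearest pair of seat edges (so the leg's bounding box is flush with the corner).

B is a bookshelf 607 mm wide overall, 225 mm deep and 2253 mm tall. The two sides are 19 mm thick vertical panels. 6 horizontal shelves of 25 mm thickness span between the inner faces of the sides; the lowest shelf sits on the floor and shelves are stacked with a clear vertical gap of 397 mm between each pair.

The bookshelf is on the floor beside the stool on its −x side.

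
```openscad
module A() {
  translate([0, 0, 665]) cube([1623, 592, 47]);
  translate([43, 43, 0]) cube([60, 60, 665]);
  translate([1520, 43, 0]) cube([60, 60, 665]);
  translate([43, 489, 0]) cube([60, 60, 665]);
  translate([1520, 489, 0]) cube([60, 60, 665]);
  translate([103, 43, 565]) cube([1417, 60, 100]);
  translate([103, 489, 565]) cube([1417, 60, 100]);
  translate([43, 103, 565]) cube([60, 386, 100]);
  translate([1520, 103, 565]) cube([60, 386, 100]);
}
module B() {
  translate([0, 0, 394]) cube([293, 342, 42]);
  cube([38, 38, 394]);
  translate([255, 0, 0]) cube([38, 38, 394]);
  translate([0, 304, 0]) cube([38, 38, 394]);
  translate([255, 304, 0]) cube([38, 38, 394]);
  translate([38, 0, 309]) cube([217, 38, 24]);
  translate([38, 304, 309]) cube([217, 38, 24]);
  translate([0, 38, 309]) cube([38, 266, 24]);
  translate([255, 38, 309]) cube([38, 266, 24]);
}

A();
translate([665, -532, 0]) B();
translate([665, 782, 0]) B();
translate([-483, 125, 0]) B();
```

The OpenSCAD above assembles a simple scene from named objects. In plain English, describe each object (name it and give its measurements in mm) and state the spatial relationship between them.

A is a rectangular dining table. The top is 1623×592×47 mm with its upper surface at z = 712 mm. It stands on four 60×60 mm square legs, each inset 43 mm from the nearest pair of top edges, running from the floor to the underside of the top. Four apron rails, 60 mm thick and 100 mm tall, run between adjacent legs with their top edges flush with the underside of the top and their outer faces flush with the legs' outer faces.

B is a four-legged stool. The seat is 293×342 mm, 42 mm thick, top at z = 436 mm. It stands on four square legs, each 38×38 mm in cross-section, from z = 0 to the seat underside, each flush with a corner of the seat. Four stretchers, 38 mm wide and 24 mm tall, connect adjacent legs with their undersides at z = 309 mm, each running between the inner faces of the legs it joins and aligned with the legs' outer faces on the other axis.

Three stools sit around the table at the −y, +y, −x sides.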